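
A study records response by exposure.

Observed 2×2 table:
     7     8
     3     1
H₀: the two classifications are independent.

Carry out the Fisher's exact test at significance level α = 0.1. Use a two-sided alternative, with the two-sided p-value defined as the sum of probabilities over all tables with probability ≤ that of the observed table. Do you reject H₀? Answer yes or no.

Margins: r₁=15, r₂=4, c₁=10, c₂=9, n=19
p_obs = C(15,7)·C(4,3)/C(19,10); sum pmf over tables with pmf ≤ p_obs
p-value (two-sided) = 0.58204
At α=0.1: p ≥ α → fail to reject H₀

reject H₀: no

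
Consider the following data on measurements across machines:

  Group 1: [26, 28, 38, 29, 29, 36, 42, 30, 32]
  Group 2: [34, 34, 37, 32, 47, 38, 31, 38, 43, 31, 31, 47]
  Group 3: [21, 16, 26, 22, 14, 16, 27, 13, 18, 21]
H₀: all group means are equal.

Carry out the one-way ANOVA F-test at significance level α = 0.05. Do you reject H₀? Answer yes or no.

reject H₀: yes

Group means [32.22, 36.92, 19.40], grand mean 29.903
SSB = Σnᵢ(x̄ᵢ−x̄)² = 1741.837; SSW = ΣΣ(x−x̄ᵢ)² = 822.872
MSB = 1741.837/2 = 870.9187; MSW = 822.872/28 = 29.3883
F = MSB/MSW = 29.6349
df = (2, 28)
p-value (upper-tail) = 0.00000
At α=0.05: p < α → reject H₀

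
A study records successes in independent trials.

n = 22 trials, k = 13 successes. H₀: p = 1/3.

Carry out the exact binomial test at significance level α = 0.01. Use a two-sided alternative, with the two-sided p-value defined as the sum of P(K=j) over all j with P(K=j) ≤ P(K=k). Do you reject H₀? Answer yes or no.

Exact binomial: n=22, k=13, p₀=1/3=0.3333
P(X=j) = C(n,j)·p₀^j·(1−p₀)^(n−j); p = Σ P(X=j) over j with P(X=j) ≤ P(X=13)
p-value (two-sided) = 0.02093
At α=0.01: p ≥ α → fail to reject H₀

reject H₀: no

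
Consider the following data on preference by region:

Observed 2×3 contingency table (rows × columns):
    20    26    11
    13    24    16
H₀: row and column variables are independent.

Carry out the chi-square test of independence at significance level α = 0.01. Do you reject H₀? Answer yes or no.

reject H₀: no

Row totals [57, 53], col totals [33, 50, 27], n=110
χ² = (20−17.10)²/17.10 + (26−25.91)²/25.91 + (11−13.99)²/13.99 + (13−15.90)²/15.90 + (24−24.09)²/24.09 + (16−13.01)²/13.01 = 2.3484
df = 2
p-value (upper-tail) = 0.30906
At α=0.01: p ≥ α → fail to reject H₀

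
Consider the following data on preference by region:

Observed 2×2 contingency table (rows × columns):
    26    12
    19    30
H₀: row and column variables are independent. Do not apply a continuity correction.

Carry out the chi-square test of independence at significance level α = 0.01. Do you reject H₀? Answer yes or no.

reject H₀: yes

Row totals [38, 49], col totals [45, 42], n=87
χ² = (26−19.66)²/19.66 + (12−18.34)²/18.34 + (19−25.34)²/25.34 + (30−23.66)²/23.66 = 7.5328
df = 1
p-value (upper-tail) = 0.00606
At α=0.01: p < α → reject H₀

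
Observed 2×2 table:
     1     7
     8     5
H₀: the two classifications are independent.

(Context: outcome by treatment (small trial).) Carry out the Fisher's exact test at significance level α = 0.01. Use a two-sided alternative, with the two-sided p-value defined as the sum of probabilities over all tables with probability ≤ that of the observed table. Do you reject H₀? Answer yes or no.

reject H₀: no

Margins: r₁=8, r₂=13, c₁=9, c₂=12, n=21
p_obs = C(8,1)·C(13,8)/C(21,9); sum pmf over tables with pmf ≤ p_obs
p-value (two-sided) = 0.06687
At α=0.01: p ≥ α → fail to reject H₀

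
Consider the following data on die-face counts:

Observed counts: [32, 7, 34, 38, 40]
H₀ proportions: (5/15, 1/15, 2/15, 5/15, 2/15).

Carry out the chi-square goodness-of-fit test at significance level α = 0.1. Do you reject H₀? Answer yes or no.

n = 151; E_i = n·p_i = [50.33, 10.07, 20.13, 50.33, 20.13]
χ² = (32−50.33)²/50.33 + (7−10.07)²/10.07 + (34−20.13)²/20.13 + (38−50.33)²/50.33 + (40−20.13)²/20.13 = 39.7881
df = 4
p-value (upper-tail) = 0.00000
At α=0.1: p < α → reject H₀

reject H₀: yes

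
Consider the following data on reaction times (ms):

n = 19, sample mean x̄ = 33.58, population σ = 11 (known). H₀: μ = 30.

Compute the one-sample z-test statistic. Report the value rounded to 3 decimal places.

SE = σ/√n = 11/√19 = 2.5236
z = (x̄−μ₀)/SE = (33.58−30)/2.5236 = 1.4186

test statistic = 1.419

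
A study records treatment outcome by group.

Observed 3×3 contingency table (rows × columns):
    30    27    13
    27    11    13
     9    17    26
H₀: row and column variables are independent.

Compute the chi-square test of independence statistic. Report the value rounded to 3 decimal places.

Row totals [70, 51, 52], col totals [66, 55, 52], n=173
χ² = (30−26.71)²/26.71 + (27−22.25)²/22.25 + (13−21.04)²/21.04 + (27−19.46)²/19.46 + (11−16.21)²/16.21 + (13−15.33)²/15.33 + (9−19.84)²/19.84 + (17−16.53)²/16.53 + (26−15.63)²/15.63 = 22.2608
df = 4

test statistic = 22.261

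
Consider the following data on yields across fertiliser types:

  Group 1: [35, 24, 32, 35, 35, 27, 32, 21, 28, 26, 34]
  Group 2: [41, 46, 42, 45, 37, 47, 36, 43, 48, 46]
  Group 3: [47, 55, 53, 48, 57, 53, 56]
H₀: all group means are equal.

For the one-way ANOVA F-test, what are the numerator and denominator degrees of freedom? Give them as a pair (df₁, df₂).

degrees of freedom = [2, 25]

k = 3 groups, N = 28 total
df = (k−1, N−k) = (3−1, 28−3) = (2, 25)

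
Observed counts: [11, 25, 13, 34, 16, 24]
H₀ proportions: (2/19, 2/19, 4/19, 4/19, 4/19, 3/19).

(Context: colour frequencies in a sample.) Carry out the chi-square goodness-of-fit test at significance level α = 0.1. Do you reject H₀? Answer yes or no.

n = 123; E_i = n·p_i = [12.95, 12.95, 25.89, 25.89, 25.89, 19.42]
χ² = (11−12.95)²/12.95 + (25−12.95)²/12.95 + (13−25.89)²/25.89 + (34−25.89)²/25.89 + (16−25.89)²/25.89 + (24−19.42)²/19.42 = 25.3313
df = 5
p-value (upper-tail) = 0.00012
At α=0.1: p < α → reject H₀

reject H₀: yes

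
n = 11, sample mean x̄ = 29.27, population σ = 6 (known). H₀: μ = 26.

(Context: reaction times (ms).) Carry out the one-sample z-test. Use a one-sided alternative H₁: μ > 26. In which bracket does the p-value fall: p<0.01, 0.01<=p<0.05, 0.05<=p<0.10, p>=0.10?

SE = σ/√n = 6/√11 = 1.8091
z = (x̄−μ₀)/SE = (29.27−26)/1.8091 = 1.8076
p-value (one-sided, H₁ greater) = 0.03534
→ bracket: 0.01<=p<0.05

p-value bracket: 0.01<=p<0.05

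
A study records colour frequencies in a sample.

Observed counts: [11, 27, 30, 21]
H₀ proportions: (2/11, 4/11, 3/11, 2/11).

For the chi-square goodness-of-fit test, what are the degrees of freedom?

degrees of freedom = 3

df = k − 1 = 4 − 1 = 3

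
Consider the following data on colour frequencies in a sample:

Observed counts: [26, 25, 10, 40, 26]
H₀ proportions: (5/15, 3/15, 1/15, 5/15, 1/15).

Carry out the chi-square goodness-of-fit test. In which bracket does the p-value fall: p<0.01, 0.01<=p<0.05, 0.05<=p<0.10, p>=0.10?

n = 127; E_i = n·p_i = [42.33, 25.40, 8.47, 42.33, 8.47]
χ² = (26−42.33)²/42.33 + (25−25.40)²/25.40 + (10−8.47)²/8.47 + (40−42.33)²/42.33 + (26−8.47)²/8.47 = 43.0236
df = 4
p-value (upper-tail) = 0.00000
→ bracket: p<0.01

p-value bracket: p<0.01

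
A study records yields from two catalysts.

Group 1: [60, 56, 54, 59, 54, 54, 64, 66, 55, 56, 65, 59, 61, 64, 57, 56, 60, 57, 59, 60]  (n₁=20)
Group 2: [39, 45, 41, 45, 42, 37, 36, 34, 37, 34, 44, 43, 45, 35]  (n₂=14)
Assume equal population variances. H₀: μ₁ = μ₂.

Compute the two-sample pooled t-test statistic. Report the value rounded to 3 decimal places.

test statistic = 13.755

x̄₁=58.800, s₁=3.750, n₁=20
x̄₂=39.786, s₂=4.264, n₂=14
s_p² = [19·3.750² + 13·4.264²]/32 = 15.7362
SE = √(s_p²·(1/20+1/14)) = 1.3823
t = (58.800−39.786)/1.3823 = 13.7553
df = 32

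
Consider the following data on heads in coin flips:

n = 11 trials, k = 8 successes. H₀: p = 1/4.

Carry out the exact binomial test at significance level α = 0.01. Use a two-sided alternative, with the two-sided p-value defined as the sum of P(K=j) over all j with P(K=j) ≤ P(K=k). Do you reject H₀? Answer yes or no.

Exact binomial: n=11, k=8, p₀=1/4=0.2500
P(X=j) = C(n,j)·p₀^j·(1−p₀)^(n−j); p = Σ P(X=j) over j with P(X=j) ≤ P(X=8)
p-value (two-sided) = 0.00119
At α=0.01: p < α → reject H₀

reject H₀: yes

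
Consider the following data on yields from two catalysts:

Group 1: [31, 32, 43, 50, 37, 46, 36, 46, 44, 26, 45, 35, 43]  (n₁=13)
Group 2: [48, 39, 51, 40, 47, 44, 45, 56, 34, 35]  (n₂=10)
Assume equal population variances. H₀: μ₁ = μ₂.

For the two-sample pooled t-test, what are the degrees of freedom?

degrees of freedom = 21

df = n₁ + n₂ − 2 = 13 + 10 − 2 = 21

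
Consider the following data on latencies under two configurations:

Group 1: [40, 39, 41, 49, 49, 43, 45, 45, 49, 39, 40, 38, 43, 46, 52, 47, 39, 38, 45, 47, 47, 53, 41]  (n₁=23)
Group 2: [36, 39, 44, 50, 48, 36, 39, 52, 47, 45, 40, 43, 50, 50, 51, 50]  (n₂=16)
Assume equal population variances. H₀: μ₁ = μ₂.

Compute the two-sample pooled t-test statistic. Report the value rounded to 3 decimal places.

test statistic = -0.537

x̄₁=44.130, s₁=4.536, n₁=23
x̄₂=45.000, s₂=5.550, n₂=16
s_p² = [22·4.536² + 15·5.550²]/37 = 24.7192
SE = √(s_p²·(1/23+1/16)) = 1.6185
t = (44.130−45.000)/1.6185 = -0.5373
df = 37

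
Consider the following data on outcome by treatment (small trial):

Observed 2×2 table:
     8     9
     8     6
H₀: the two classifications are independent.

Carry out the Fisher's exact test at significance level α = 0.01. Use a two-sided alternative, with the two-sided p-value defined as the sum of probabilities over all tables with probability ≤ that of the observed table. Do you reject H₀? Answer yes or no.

reject H₀: no

Margins: r₁=17, r₂=14, c₁=16, c₂=15, n=31
p_obs = C(17,8)·C(14,8)/C(31,16); sum pmf over tables with pmf ≤ p_obs
p-value (two-sided) = 0.72239
At α=0.01: p ≥ α → fail to reject H₀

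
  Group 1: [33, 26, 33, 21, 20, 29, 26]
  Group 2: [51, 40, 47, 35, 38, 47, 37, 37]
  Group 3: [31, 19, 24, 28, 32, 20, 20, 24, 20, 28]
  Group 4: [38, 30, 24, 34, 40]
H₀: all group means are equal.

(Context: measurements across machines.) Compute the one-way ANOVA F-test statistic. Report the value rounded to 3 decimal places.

Group means [26.86, 41.50, 24.60, 33.20], grand mean 31.067
SSB = Σnᵢ(x̄ᵢ−x̄)² = 1435.810; SSW = ΣΣ(x−x̄ᵢ)² = 790.057
MSB = 1435.810/3 = 478.6032; MSW = 790.057/26 = 30.3868
F = MSB/MSW = 15.7504
df = (3, 26)

test statistic = 15.750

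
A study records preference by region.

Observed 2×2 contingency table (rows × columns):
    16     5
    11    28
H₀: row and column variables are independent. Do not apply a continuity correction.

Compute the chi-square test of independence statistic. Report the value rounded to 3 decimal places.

Row totals [21, 39], col totals [27, 33], n=60
χ² = (16−9.45)²/9.45 + (5−11.55)²/11.55 + (11−17.55)²/17.55 + (28−21.45)²/21.45 = 12.6992
df = 1

test statistic = 12.699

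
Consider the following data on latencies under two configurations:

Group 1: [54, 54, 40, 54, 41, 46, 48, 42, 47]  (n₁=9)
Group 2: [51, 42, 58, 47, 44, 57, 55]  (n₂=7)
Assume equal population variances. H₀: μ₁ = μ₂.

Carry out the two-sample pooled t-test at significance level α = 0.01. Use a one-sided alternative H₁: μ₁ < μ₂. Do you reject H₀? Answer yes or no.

x̄₁=47.333, s₁=5.679, n₁=9
x̄₂=50.571, s₂=6.399, n₂=7
s_p² = [8·5.679² + 6·6.399²]/14 = 35.9796
SE = √(s_p²·(1/9+1/7)) = 3.0229
t = (47.333−50.571)/3.0229 = -1.0712
df = 14
p-value (one-sided, H₁ less) = 0.15110
At α=0.01: p ≥ α → fail to reject H₀

reject H₀: no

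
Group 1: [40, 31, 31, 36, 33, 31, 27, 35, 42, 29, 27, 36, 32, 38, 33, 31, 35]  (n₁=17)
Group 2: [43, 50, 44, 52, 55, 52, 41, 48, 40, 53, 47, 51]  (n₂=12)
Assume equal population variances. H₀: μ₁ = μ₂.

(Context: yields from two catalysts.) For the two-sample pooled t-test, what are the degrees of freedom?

degrees of freedom = 27

df = n₁ + n₂ − 2 = 17 + 12 − 2 = 27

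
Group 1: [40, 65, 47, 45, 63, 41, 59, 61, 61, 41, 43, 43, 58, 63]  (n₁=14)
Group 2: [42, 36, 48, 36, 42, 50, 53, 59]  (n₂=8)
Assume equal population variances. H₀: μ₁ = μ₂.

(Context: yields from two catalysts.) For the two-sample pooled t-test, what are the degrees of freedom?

df = n₁ + n₂ − 2 = 14 + 8 − 2 = 20

degrees of freedom = 20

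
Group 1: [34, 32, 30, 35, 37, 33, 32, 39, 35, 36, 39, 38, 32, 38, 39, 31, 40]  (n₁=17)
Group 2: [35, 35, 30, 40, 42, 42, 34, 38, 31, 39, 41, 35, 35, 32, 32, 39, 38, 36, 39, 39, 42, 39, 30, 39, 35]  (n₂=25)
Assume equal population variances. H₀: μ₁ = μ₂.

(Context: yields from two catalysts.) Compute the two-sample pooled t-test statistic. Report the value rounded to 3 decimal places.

test statistic = -1.241

x̄₁=35.294, s₁=3.236, n₁=17
x̄₂=36.680, s₂=3.750, n₂=25
s_p² = [16·3.236² + 24·3.750²]/40 = 12.6242
SE = √(s_p²·(1/17+1/25)) = 1.1169
t = (35.294−36.680)/1.1169 = -1.2408
df = 40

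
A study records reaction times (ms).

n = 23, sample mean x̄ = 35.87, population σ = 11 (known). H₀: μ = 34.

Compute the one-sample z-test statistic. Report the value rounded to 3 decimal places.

test statistic = 0.815

SE = σ/√n = 11/√23 = 2.2937
z = (x̄−μ₀)/SE = (35.87−34)/2.2937 = 0.8153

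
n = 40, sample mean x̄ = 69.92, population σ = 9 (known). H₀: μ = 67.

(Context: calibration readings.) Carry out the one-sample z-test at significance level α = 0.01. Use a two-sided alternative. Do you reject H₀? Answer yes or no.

SE = σ/√n = 9/√40 = 1.4230
z = (x̄−μ₀)/SE = (69.92−67)/1.4230 = 2.0520
p-value (two-sided) = 0.04017
At α=0.01: p ≥ α → fail to reject H₀

reject H₀: no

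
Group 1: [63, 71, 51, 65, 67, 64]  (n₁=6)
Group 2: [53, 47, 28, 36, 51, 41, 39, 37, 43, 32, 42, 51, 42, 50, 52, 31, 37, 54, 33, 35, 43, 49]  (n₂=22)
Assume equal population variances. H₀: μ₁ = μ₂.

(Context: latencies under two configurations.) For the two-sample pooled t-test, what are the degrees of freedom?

df = n₁ + n₂ − 2 = 6 + 22 − 2 = 26

degrees of freedom = 26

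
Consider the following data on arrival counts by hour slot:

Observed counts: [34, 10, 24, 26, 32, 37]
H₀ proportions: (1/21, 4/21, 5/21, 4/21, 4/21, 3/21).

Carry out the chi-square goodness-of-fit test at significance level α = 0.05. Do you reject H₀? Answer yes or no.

n = 163; E_i = n·p_i = [7.76, 31.05, 38.81, 31.05, 31.05, 23.29]
χ² = (34−7.76)²/7.76 + (10−31.05)²/31.05 + (24−38.81)²/38.81 + (26−31.05)²/31.05 + (32−31.05)²/31.05 + (37−23.29)²/23.29 = 117.5411
df = 5
p-value (upper-tail) = 0.00000
At α=0.05: p < α → reject H₀

reject H₀: yes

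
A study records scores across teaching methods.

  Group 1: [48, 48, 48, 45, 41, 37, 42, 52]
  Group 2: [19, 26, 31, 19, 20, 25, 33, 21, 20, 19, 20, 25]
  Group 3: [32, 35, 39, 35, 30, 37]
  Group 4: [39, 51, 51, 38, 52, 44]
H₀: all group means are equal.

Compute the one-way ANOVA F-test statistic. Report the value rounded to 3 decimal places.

test statistic = 43.947

Group means [45.12, 23.17, 34.67, 45.83], grand mean 35.062
SSB = Σnᵢ(x̄ᵢ−x̄)² = 3205.167; SSW = ΣΣ(x−x̄ᵢ)² = 680.708
MSB = 3205.167/3 = 1068.3889; MSW = 680.708/28 = 24.3110
F = MSB/MSW = 43.9467
df = (3, 28)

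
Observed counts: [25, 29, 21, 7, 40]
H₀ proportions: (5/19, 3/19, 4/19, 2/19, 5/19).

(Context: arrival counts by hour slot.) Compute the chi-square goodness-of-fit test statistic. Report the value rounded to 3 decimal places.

n = 122; E_i = n·p_i = [32.11, 19.26, 25.68, 12.84, 32.11]
χ² = (25−32.11)²/32.11 + (29−19.26)²/19.26 + (21−25.68)²/25.68 + (7−12.84)²/12.84 + (40−32.11)²/32.11 = 11.9474
df = 4

test statistic = 11.947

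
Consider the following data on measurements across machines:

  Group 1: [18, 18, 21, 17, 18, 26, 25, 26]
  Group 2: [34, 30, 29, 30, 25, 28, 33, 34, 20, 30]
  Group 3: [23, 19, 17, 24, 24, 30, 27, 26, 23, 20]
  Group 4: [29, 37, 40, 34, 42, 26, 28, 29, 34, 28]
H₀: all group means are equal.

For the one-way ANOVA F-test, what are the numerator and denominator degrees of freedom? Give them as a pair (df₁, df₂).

degrees of freedom = [3, 34]

k = 4 groups, N = 38 total
df = (k−1, N−k) = (4−1, 38−4) = (3, 34)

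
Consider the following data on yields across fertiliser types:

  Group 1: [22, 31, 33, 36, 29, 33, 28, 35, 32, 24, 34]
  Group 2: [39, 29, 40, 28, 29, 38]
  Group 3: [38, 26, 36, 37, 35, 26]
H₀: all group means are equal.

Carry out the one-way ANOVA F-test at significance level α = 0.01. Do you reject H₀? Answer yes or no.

reject H₀: no

Group means [30.64, 33.83, 33.00], grand mean 32.087
SSB = Σnᵢ(x̄ᵢ−x̄)² = 46.447; SSW = ΣΣ(x−x̄ᵢ)² = 515.379
MSB = 46.447/2 = 23.2236; MSW = 515.379/20 = 25.7689
F = MSB/MSW = 0.9012
df = (2, 20)
p-value (upper-tail) = 0.42194
At α=0.01: p ≥ α → fail to reject H₀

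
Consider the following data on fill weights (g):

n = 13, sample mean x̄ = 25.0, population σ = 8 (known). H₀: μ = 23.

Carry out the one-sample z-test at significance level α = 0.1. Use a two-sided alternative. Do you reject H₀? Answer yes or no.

reject H₀: no

SE = σ/√n = 8/√13 = 2.2188
z = (x̄−μ₀)/SE = (25.0−23)/2.2188 = 0.9014
p-value (two-sided) = 0.36738
At α=0.1: p ≥ α → fail to reject H₀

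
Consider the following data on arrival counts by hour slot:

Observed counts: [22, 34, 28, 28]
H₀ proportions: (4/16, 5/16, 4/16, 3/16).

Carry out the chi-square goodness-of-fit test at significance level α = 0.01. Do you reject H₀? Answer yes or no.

reject H₀: no

n = 112; E_i = n·p_i = [28.00, 35.00, 28.00, 21.00]
χ² = (22−28.00)²/28.00 + (34−35.00)²/35.00 + (28−28.00)²/28.00 + (28−21.00)²/21.00 = 3.6476
df = 3
p-value (upper-tail) = 0.30212
At α=0.01: p ≥ α → fail to reject H₀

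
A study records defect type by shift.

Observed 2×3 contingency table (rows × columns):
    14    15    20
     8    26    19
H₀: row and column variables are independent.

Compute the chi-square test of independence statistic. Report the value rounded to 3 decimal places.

test statistic = 4.463

Row totals [49, 53], col totals [22, 41, 39], n=102
χ² = (14−10.57)²/10.57 + (15−19.70)²/19.70 + (20−18.74)²/18.74 + (8−11.43)²/11.43 + (26−21.30)²/21.30 + (19−20.26)²/20.26 = 4.4632
df = 2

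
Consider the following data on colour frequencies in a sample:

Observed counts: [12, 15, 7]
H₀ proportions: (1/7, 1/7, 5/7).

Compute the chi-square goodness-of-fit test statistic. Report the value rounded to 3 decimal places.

n = 34; E_i = n·p_i = [4.86, 4.86, 24.29]
χ² = (12−4.86)²/4.86 + (15−4.86)²/4.86 + (7−24.29)²/24.29 = 43.9882
df = 2

test statistic = 43.988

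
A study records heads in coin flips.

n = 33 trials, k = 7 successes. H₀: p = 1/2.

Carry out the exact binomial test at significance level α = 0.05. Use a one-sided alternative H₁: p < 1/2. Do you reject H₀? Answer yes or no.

Exact binomial: n=33, k=7, p₀=1/2=0.5000
P(X≤7) from Σ C(n,i)·p₀^i·(1−p₀)^(n−i)
p-value (one-sided, H₁ less) = 0.00066
At α=0.05: p < α → reject H₀

reject H₀: yes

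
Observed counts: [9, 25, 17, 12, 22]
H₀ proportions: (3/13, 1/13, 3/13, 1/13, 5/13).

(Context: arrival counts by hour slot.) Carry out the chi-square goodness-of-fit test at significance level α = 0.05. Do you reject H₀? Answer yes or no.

reject H₀: yes

n = 85; E_i = n·p_i = [19.62, 6.54, 19.62, 6.54, 32.69]
χ² = (9−19.62)²/19.62 + (25−6.54)²/6.54 + (17−19.62)²/19.62 + (12−6.54)²/6.54 + (22−32.69)²/32.69 = 66.2792
df = 4
p-value (upper-tail) = 0.00000
At α=0.05: p < α → reject H₀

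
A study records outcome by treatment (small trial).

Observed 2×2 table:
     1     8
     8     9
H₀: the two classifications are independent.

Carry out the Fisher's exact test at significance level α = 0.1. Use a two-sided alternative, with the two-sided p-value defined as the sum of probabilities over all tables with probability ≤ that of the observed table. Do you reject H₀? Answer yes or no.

Margins: r₁=9, r₂=17, c₁=9, c₂=17, n=26
p_obs = C(9,1)·C(17,8)/C(26,9); sum pmf over tables with pmf ≤ p_obs
p-value (two-sided) = 0.09770
At α=0.1: p < α → reject H₀

reject H₀: yes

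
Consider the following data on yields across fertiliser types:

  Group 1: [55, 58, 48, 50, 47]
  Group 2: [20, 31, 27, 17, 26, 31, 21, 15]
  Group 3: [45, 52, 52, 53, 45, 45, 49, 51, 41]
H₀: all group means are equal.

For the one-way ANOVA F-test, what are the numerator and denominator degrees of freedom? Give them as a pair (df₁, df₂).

k = 3 groups, N = 22 total
df = (k−1, N−k) = (3−1, 22−3) = (2, 19)

degrees of freedom = [2, 19]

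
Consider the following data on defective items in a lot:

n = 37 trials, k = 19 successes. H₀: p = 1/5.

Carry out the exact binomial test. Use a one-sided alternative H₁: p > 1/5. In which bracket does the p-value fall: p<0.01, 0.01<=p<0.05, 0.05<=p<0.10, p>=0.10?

Exact binomial: n=37, k=19, p₀=1/5=0.2000
P(X≥19) from Σ C(n,i)·p₀^i·(1−p₀)^(n−i)
p-value (one-sided, H₁ greater) = 0.00002
→ bracket: p<0.01

p-value bracket: p<0.01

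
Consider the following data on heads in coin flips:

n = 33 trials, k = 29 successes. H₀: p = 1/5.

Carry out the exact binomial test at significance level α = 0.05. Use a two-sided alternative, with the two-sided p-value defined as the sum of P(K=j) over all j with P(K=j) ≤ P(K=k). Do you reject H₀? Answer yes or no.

Exact binomial: n=33, k=29, p₀=1/5=0.2000
P(X=j) = C(n,j)·p₀^j·(1−p₀)^(n−j); p = Σ P(X=j) over j with P(X=j) ≤ P(X=29)
p-value (two-sided) = 0.00000
At α=0.05: p < α → reject H₀

reject H₀: yes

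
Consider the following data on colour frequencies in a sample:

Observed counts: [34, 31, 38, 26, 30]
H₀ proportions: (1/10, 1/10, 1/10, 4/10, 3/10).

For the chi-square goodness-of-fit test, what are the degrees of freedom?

degrees of freedom = 4

df = k − 1 = 5 − 1 = 4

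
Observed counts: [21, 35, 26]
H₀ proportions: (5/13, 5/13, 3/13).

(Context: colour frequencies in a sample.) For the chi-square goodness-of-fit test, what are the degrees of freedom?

df = k − 1 = 3 − 1 = 2

degrees of freedom = 2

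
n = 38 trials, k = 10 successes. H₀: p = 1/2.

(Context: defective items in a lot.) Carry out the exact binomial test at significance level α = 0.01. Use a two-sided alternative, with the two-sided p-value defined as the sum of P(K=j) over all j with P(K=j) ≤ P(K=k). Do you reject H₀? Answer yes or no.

reject H₀: yes

Exact binomial: n=38, k=10, p₀=1/2=0.5000
P(X=j) = C(n,j)·p₀^j·(1−p₀)^(n−j); p = Σ P(X=j) over j with P(X=j) ≤ P(X=10)
p-value (two-sided) = 0.00510
At α=0.01: p < α → reject H₀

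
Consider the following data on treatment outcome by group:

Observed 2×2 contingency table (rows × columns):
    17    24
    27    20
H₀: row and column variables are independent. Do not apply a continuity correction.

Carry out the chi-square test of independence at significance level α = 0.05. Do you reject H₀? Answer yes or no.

reject H₀: no

Row totals [41, 47], col totals [44, 44], n=88
χ² = (17−20.50)²/20.50 + (24−20.50)²/20.50 + (27−23.50)²/23.50 + (20−23.50)²/23.50 = 2.2377
df = 1
p-value (upper-tail) = 0.13468
At α=0.05: p ≥ α → fail to reject H₀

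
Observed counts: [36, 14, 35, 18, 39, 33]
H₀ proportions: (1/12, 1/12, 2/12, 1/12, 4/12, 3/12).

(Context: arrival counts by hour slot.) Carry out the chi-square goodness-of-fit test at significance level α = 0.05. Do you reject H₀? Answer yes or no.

n = 175; E_i = n·p_i = [14.58, 14.58, 29.17, 14.58, 58.33, 43.75]
χ² = (36−14.58)²/14.58 + (14−14.58)²/14.58 + (35−29.17)²/29.17 + (18−14.58)²/14.58 + (39−58.33)²/58.33 + (33−43.75)²/43.75 = 42.4914
df = 5
p-value (upper-tail) = 0.00000
At α=0.05: p < α → reject H₀

reject H₀: yes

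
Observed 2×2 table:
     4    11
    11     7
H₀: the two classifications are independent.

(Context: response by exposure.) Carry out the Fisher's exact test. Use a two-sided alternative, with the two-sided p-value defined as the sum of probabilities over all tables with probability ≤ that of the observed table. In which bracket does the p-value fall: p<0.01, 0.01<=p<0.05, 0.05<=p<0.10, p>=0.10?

Margins: r₁=15, r₂=18, c₁=15, c₂=18, n=33
p_obs = C(15,4)·C(18,11)/C(33,15); sum pmf over tables with pmf ≤ p_obs
p-value (two-sided) = 0.08015
→ bracket: 0.05<=p<0.10

p-value bracket: 0.05<=p<0.10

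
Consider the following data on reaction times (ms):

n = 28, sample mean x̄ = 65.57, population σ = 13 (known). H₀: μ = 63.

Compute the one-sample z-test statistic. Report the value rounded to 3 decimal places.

SE = σ/√n = 13/√28 = 2.4568
z = (x̄−μ₀)/SE = (65.57−63)/2.4568 = 1.0461

test statistic = 1.046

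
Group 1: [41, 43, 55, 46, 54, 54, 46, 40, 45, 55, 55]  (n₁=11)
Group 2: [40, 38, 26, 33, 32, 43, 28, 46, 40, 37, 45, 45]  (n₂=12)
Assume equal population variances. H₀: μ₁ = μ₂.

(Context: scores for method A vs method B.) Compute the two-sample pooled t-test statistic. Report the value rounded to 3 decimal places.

test statistic = 4.016

x̄₁=48.545, s₁=6.089, n₁=11
x̄₂=37.750, s₂=6.744, n₂=12
s_p² = [10·6.089² + 11·6.744²]/21 = 41.4751
SE = √(s_p²·(1/11+1/12)) = 2.6883
t = (48.545−37.750)/2.6883 = 4.0158
df = 21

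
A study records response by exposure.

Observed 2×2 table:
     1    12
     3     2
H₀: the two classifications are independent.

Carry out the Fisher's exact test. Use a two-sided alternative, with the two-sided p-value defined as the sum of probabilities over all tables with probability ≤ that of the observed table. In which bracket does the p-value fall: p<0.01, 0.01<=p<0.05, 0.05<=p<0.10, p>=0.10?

p-value bracket: 0.01<=p<0.05

Margins: r₁=13, r₂=5, c₁=4, c₂=14, n=18
p_obs = C(13,1)·C(5,3)/C(18,4); sum pmf over tables with pmf ≤ p_obs
p-value (two-sided) = 0.04412
→ bracket: 0.01<=p<0.05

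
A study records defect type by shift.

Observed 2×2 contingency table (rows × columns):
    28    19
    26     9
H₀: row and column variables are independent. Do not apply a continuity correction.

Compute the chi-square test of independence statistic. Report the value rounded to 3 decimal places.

Row totals [47, 35], col totals [54, 28], n=82
χ² = (28−30.95)²/30.95 + (19−16.05)²/16.05 + (26−23.05)²/23.05 + (9−11.95)²/11.95 = 1.9308
df = 1

test statistic = 1.931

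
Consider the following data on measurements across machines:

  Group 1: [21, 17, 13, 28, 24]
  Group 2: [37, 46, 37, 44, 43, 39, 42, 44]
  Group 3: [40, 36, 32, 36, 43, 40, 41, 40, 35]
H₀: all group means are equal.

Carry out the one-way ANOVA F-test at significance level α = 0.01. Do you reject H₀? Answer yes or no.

Group means [20.60, 41.50, 38.11], grand mean 35.364
SSB = Σnᵢ(x̄ᵢ−x̄)² = 1459.002; SSW = ΣΣ(x−x̄ᵢ)² = 318.089
MSB = 1459.002/2 = 729.5010; MSW = 318.089/19 = 16.7415
F = MSB/MSW = 43.5744
df = (2, 19)
p-value (upper-tail) = 0.00000
At α=0.01: p < α → reject H₀

reject H₀: yes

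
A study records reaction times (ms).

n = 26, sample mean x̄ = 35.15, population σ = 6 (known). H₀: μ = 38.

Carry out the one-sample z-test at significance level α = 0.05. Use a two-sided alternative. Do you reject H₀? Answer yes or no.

SE = σ/√n = 6/√26 = 1.1767
z = (x̄−μ₀)/SE = (35.15−38)/1.1767 = -2.4220
p-value (two-sided) = 0.01543
At α=0.05: p < α → reject H₀

reject H₀: yes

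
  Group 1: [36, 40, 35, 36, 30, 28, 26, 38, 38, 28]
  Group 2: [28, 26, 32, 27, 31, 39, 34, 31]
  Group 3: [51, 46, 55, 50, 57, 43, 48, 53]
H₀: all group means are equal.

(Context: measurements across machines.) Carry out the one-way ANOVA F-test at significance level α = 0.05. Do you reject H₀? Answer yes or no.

reject H₀: yes

Group means [33.50, 31.00, 50.38], grand mean 37.923
SSB = Σnᵢ(x̄ᵢ−x̄)² = 1819.471; SSW = ΣΣ(x−x̄ᵢ)² = 502.375
MSB = 1819.471/2 = 909.7356; MSW = 502.375/23 = 21.8424
F = MSB/MSW = 41.6500
df = (2, 23)
p-value (upper-tail) = 0.00000
At α=0.05: p < α → reject H₀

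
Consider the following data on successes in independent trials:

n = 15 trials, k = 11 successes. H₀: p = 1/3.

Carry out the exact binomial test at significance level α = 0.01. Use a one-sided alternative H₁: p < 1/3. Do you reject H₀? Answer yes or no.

reject H₀: no

Exact binomial: n=15, k=11, p₀=1/3=0.3333
P(X≤11) from Σ C(n,i)·p₀^i·(1−p₀)^(n−i)
p-value (one-sided, H₁ less) = 0.99971
At α=0.01: p ≥ α → fail to reject H₀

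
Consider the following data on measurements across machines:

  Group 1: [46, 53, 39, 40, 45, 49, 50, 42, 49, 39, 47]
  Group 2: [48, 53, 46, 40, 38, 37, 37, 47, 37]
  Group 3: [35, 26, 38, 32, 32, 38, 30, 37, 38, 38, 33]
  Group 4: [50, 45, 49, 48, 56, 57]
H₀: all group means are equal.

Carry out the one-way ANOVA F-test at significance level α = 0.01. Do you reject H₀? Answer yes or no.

Group means [45.36, 42.56, 34.27, 50.83], grand mean 42.270
SSB = Σnᵢ(x̄ᵢ−x̄)² = 1249.514; SSW = ΣΣ(x−x̄ᵢ)² = 793.783
MSB = 1249.514/3 = 416.5048; MSW = 793.783/33 = 24.0540
F = MSB/MSW = 17.3154
df = (3, 33)
p-value (upper-tail) = 0.00000
At α=0.01: p < α → reject H₀

reject H₀: yes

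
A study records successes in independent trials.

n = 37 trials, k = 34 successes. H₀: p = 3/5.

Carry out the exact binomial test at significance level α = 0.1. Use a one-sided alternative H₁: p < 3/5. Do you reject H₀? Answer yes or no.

Exact binomial: n=37, k=34, p₀=3/5=0.6000
P(X≤34) from Σ C(n,i)·p₀^i·(1−p₀)^(n−i)
p-value (one-sided, H₁ less) = 1.00000
At α=0.1: p ≥ α → fail to reject H₀

reject H₀: no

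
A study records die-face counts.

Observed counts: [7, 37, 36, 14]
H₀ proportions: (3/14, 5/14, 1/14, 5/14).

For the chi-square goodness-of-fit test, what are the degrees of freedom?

degrees of freedom = 3

df = k − 1 = 4 − 1 = 3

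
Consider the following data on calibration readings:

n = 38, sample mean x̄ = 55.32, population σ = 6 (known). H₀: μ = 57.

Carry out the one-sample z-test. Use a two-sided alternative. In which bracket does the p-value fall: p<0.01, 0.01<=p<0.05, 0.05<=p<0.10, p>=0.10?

SE = σ/√n = 6/√38 = 0.9733
z = (x̄−μ₀)/SE = (55.32−57)/0.9733 = -1.7260
p-value (two-sided) = 0.08434
→ bracket: 0.05<=p<0.10

p-value bracket: 0.05<=p<0.10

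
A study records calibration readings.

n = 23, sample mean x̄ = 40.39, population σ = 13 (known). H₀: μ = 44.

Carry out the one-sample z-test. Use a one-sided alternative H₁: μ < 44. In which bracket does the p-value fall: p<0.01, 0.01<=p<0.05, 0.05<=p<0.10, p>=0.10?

SE = σ/√n = 13/√23 = 2.7107
z = (x̄−μ₀)/SE = (40.39−44)/2.7107 = -1.3318
p-value (one-sided, H₁ less) = 0.09147
→ bracket: 0.05<=p<0.10

p-value bracket: 0.05<=p<0.10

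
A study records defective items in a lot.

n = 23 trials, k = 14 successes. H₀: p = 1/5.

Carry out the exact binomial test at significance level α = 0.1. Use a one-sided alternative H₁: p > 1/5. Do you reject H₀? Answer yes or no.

reject H₀: yes

Exact binomial: n=23, k=14, p₀=1/5=0.2000
P(X≥14) from Σ C(n,i)·p₀^i·(1−p₀)^(n−i)
p-value (one-sided, H₁ greater) = 0.00002
At α=0.1: p < α → reject H₀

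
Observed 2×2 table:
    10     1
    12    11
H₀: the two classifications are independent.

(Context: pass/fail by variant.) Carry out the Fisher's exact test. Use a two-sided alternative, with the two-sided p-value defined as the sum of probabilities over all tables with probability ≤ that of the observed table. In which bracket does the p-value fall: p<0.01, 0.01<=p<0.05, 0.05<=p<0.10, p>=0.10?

p-value bracket: 0.05<=p<0.10

Margins: r₁=11, r₂=23, c₁=22, c₂=12, n=34
p_obs = C(11,10)·C(23,12)/C(34,22); sum pmf over tables with pmf ≤ p_obs
p-value (two-sided) = 0.05269
→ bracket: 0.05<=p<0.10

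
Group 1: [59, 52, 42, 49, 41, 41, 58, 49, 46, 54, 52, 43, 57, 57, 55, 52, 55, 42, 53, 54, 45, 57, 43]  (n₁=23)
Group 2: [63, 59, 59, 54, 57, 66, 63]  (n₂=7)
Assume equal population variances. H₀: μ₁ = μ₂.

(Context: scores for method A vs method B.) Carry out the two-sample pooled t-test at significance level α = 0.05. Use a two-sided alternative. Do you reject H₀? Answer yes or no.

x̄₁=50.261, s₁=6.122, n₁=23
x̄₂=60.143, s₂=4.100, n₂=7
s_p² = [22·6.122² + 6·4.100²]/28 = 33.0461
SE = √(s_p²·(1/23+1/7)) = 2.4815
t = (50.261−60.143)/2.4815 = -3.9823
df = 28
p-value (two-sided) = 0.00044
At α=0.05: p < α → reject H₀

reject H₀: yes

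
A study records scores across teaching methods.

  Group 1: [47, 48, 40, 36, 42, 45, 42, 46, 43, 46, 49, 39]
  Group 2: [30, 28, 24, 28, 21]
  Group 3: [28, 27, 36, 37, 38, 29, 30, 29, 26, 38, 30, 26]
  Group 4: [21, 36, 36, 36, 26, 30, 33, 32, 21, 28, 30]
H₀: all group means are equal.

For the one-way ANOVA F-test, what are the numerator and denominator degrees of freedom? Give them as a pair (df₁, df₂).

k = 4 groups, N = 40 total
df = (k−1, N−k) = (4−1, 40−4) = (3, 36)

degrees of freedom = [3, 36]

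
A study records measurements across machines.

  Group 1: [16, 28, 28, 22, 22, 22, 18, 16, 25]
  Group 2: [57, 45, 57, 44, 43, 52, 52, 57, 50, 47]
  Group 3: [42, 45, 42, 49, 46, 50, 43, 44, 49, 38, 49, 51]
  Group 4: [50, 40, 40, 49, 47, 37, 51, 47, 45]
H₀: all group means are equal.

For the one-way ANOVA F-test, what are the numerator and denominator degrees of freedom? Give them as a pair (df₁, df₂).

k = 4 groups, N = 40 total
df = (k−1, N−k) = (4−1, 40−4) = (3, 36)

degrees of freedom = [3, 36]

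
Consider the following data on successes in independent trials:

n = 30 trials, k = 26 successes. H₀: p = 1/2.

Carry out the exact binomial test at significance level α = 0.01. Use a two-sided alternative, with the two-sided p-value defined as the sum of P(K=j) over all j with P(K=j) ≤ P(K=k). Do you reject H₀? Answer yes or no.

Exact binomial: n=30, k=26, p₀=1/2=0.5000
P(X=j) = C(n,j)·p₀^j·(1−p₀)^(n−j); p = Σ P(X=j) over j with P(X=j) ≤ P(X=26)
p-value (two-sided) = 0.00006
At α=0.01: p < α → reject H₀

reject H₀: yes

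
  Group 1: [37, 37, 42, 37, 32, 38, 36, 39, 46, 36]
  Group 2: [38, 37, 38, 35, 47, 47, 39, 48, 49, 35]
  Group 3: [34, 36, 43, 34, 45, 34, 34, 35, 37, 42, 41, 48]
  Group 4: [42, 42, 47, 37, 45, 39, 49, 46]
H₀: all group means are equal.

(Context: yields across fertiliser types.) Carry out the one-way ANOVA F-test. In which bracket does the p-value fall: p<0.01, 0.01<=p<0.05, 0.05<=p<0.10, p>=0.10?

p-value bracket: 0.05<=p<0.10

Group means [38.00, 41.30, 38.58, 43.38], grand mean 40.075
SSB = Σnᵢ(x̄ᵢ−x̄)² = 171.883; SSW = ΣΣ(x−x̄ᵢ)² = 812.892
MSB = 171.883/3 = 57.2944; MSW = 812.892/36 = 22.5803
F = MSB/MSW = 2.5374
df = (3, 36)
p-value (upper-tail) = 0.07194
→ bracket: 0.05<=p<0.10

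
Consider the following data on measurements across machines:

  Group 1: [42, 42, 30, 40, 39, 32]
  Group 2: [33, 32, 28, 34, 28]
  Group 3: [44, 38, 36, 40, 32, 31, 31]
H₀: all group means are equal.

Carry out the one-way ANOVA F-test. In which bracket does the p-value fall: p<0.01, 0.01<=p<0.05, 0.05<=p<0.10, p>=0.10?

Group means [37.50, 31.00, 36.00], grand mean 35.111
SSB = Σnᵢ(x̄ᵢ−x̄)² = 124.278; SSW = ΣΣ(x−x̄ᵢ)² = 317.500
MSB = 124.278/2 = 62.1389; MSW = 317.500/15 = 21.1667
F = MSB/MSW = 2.9357
df = (2, 15)
p-value (upper-tail) = 0.08396
→ bracket: 0.05<=p<0.10

p-value bracket: 0.05<=p<0.10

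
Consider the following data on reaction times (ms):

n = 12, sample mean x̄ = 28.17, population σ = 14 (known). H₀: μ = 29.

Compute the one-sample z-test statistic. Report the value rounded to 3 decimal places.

test statistic = -0.205

SE = σ/√n = 14/√12 = 4.0415
z = (x̄−μ₀)/SE = (28.17−29)/4.0415 = -0.2054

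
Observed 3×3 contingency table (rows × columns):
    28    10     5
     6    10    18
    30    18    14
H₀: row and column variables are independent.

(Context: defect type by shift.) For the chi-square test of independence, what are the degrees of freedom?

df = (r−1)(c−1) = (3−1)·(3−1) = 4

degrees of freedom = 4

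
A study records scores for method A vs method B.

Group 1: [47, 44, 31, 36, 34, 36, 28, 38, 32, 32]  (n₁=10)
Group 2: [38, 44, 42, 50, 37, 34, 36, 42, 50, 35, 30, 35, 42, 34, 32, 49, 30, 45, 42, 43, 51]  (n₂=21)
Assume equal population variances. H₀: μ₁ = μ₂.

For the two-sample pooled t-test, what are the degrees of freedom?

degrees of freedom = 29

df = n₁ + n₂ − 2 = 10 + 21 − 2 = 29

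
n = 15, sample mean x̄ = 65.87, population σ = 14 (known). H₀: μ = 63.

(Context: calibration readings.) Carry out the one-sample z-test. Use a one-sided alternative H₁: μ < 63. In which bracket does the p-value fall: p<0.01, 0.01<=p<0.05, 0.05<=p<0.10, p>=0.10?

SE = σ/√n = 14/√15 = 3.6148
z = (x̄−μ₀)/SE = (65.87−63)/3.6148 = 0.7940
p-value (one-sided, H₁ less) = 0.78639
→ bracket: p>=0.10

p-value bracket: p>=0.10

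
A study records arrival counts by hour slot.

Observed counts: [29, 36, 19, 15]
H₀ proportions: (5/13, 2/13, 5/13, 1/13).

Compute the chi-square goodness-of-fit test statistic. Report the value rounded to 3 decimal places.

n = 99; E_i = n·p_i = [38.08, 15.23, 38.08, 7.62]
χ² = (29−38.08)²/38.08 + (36−15.23)²/15.23 + (19−38.08)²/38.08 + (15−7.62)²/7.62 = 47.2040
df = 3

test statistic = 47.204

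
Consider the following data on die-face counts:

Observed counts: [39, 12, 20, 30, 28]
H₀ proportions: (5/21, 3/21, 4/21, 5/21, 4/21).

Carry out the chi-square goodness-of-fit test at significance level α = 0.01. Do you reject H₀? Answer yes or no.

reject H₀: no

n = 129; E_i = n·p_i = [30.71, 18.43, 24.57, 30.71, 24.57]
χ² = (39−30.71)²/30.71 + (12−18.43)²/18.43 + (20−24.57)²/24.57 + (30−30.71)²/30.71 + (28−24.57)²/24.57 = 5.8233
df = 4
p-value (upper-tail) = 0.21274
At α=0.01: p ≥ α → fail to reject H₀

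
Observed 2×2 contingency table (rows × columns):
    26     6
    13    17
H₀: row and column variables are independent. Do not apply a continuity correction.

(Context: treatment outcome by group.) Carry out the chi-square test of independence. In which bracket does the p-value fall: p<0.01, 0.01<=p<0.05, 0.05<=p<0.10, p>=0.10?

Row totals [32, 30], col totals [39, 23], n=62
χ² = (26−20.13)²/20.13 + (6−11.87)²/11.87 + (13−18.87)²/18.87 + (17−11.13)²/11.13 = 9.5396
df = 1
p-value (upper-tail) = 0.00201
→ bracket: p<0.01

p-value bracket: p<0.01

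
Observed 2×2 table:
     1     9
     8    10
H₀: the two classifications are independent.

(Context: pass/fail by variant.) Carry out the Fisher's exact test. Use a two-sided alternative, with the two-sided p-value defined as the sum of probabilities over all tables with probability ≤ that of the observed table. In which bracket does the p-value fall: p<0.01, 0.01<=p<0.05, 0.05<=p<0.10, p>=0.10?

Margins: r₁=10, r₂=18, c₁=9, c₂=19, n=28
p_obs = C(10,1)·C(18,8)/C(28,9); sum pmf over tables with pmf ≤ p_obs
p-value (two-sided) = 0.09798
→ bracket: 0.05<=p<0.10

p-value bracket: 0.05<=p<0.10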